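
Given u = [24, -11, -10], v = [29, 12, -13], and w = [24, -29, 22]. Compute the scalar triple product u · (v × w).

19028

v × w:
i: 12·22 - (-13)·(-29) = 264 - 377 = -113
j: (-13)·24 - 29·22 = -312 - 638 = -950
k: 29·(-29) - 12·24 = -841 - 288 = -1129
v × w = (-113, -950, -1129)
u · (v × w) = 24·(-113) + (-11)·(-950) + (-10)·(-1129) = -2712 + 10450 + 11290 = 19028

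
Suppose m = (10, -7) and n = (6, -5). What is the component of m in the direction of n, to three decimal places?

m · n = 10·6 + (-7)·(-5) = 60 + 35 = 95
|n| = √(36 + 25) = √61 ≈ 7.8102
comp_n m = 95 / √61 ≈ 12.164

12.164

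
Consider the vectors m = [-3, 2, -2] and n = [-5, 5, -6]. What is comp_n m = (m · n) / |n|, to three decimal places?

3.990

m · n = (-3)·(-5) + 2·5 + (-2)·(-6) = 15 + 10 + 12 = 37
|n| = √(25 + 25 + 36) = √86 ≈ 9.2736
comp_n m = 37 / √86 ≈ 3.990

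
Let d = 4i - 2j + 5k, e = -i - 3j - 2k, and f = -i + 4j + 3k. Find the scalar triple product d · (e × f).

-49

e × f:
i: (-3)·3 - (-2)·4 = -9 - (-8) = -1
j: (-2)·(-1) - (-1)·3 = 2 - (-3) = 5
k: (-1)·4 - (-3)·(-1) = -4 - 3 = -7
e × f = (-1, 5, -7)
d · (e × f) = 4·(-1) + (-2)·5 + 5·(-7) = -4 - 10 - 35 = -49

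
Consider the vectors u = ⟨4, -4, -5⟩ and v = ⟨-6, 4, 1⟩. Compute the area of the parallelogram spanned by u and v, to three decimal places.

i: (-4)·1 - (-5)·4 = -4 - (-20) = 16
j: (-5)·(-6) - 4·1 = 30 - 4 = 26
k: 4·4 - (-4)·(-6) = 16 - 24 = -8
u × v = (16, 26, -8)
|u × v| = √(16² + 26² + (-8)²) = √996 ≈ 31.5595

31.559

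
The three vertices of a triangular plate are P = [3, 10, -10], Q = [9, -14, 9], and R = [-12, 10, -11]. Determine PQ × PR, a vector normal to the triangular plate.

(24, -279, -360)

PQ = (6, -24, 19)
PR = (-15, 0, -1)
i: (-24)·(-1) - 19·0 = 24 - 0 = 24
j: 19·(-15) - 6·(-1) = -285 - (-6) = -279
k: 6·0 - (-24)·(-15) = 0 - 360 = -360
PQ × PR = (24, -279, -360)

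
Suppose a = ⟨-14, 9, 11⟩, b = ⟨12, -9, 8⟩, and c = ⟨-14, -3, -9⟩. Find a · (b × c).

b × c:
i: (-9)·(-9) - 8·(-3) = 81 - (-24) = 105
j: 8·(-14) - 12·(-9) = -112 - (-108) = -4
k: 12·(-3) - (-9)·(-14) = -36 - 126 = -162
b × c = (105, -4, -162)
a · (b × c) = (-14)·105 + 9·(-4) + 11·(-162) = -1470 - 36 - 1782 = -3288

-3288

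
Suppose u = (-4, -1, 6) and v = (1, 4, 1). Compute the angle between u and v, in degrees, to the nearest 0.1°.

93.7

u · v = (-4)·1 + (-1)·4 + 6·1 = -4 - 4 + 6 = -2
|u|² = 16 + 1 + 36 = 53,  |u| = √53 ≈ 7.280110
|v|² = 1 + 16 + 1 = 18,  |v| = √18 ≈ 4.242641
cos θ = -2 / (7.280110 · 4.242641) ≈ -0.06475
θ = arccos(-0.06475) ≈ 93.7°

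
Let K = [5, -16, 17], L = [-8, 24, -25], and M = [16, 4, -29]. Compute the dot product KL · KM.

KL = L − K = (-13, 40, -42)
KM = M − K = (11, 20, -46)
KL · KM = (-13)·11 + 40·20 + (-42)·(-46) = -143 + 800 + 1932 = 2589

2589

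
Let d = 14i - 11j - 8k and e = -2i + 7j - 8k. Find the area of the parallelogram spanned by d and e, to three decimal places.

i: (-11)·(-8) - (-8)·7 = 88 - (-56) = 144
j: (-8)·(-2) - 14·(-8) = 16 - (-112) = 128
k: 14·7 - (-11)·(-2) = 98 - 22 = 76
d × e = (144, 128, 76)
|d × e| = √(144² + 128² + 76²) = √42896 ≈ 207.1135

207.113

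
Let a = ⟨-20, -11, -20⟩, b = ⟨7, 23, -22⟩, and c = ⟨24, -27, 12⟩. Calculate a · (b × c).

27912

b × c:
i: 23·12 - (-22)·(-27) = 276 - 594 = -318
j: (-22)·24 - 7·12 = -528 - 84 = -612
k: 7·(-27) - 23·24 = -189 - 552 = -741
b × c = (-318, -612, -741)
a · (b × c) = (-20)·(-318) + (-11)·(-612) + (-20)·(-741) = 6360 + 6732 + 14820 = 27912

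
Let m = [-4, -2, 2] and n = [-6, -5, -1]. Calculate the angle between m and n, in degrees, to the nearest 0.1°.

m · n = (-4)·(-6) + (-2)·(-5) + 2·(-1) = 24 + 10 - 2 = 32
|m|² = 16 + 4 + 4 = 24,  |m| = √24 ≈ 4.898979
|n|² = 36 + 25 + 1 = 62,  |n| = √62 ≈ 7.874008
cos θ = 32 / (4.898979 · 7.874008) ≈ 0.82956
θ = arccos(0.82956) ≈ 33.9°

33.9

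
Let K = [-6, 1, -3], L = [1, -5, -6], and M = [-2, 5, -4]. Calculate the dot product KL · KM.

7

KL = L − K = (7, -6, -3)
KM = M − K = (4, 4, -1)
KL · KM = 7·4 + (-6)·4 + (-3)·(-1) = 28 - 24 + 3 = 7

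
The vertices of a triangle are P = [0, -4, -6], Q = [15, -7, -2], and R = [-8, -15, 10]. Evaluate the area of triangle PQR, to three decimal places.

165.621

PQ = (15, -3, 4),  PR = (-8, -11, 16)
i: (-3)·16 - 4·(-11) = -48 - (-44) = -4
j: 4·(-8) - 15·16 = -32 - 240 = -272
k: 15·(-11) - (-3)·(-8) = -165 - 24 = -189
PQ × PR = (-4, -272, -189)
|PQ × PR| = √109721 ≈ 331.2416
area = ½ · 331.2416 ≈ 165.621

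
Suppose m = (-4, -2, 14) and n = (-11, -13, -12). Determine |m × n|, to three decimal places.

i: (-2)·(-12) - 14·(-13) = 24 - (-182) = 206
j: 14·(-11) - (-4)·(-12) = -154 - 48 = -202
k: (-4)·(-13) - (-2)·(-11) = 52 - 22 = 30
m × n = (206, -202, 30)
|m × n| = √(206² + (-202)² + 30²) = √84140 ≈ 290.0690

290.069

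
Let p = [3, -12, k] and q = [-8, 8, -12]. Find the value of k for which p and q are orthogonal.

-10

p · q = 3·(-8) + (-12)·8 + k·(-12) = -120 - 12k
Set equal to 0: -12k = 120, so k = -10.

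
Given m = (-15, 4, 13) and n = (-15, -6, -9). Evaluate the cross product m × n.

i: 4·(-9) - 13·(-6) = -36 - (-78) = 42
j: 13·(-15) - (-15)·(-9) = -195 - 135 = -330
k: (-15)·(-6) - 4·(-15) = 90 - (-60) = 150
m × n = (42, -330, 150)

(42, -330, 150)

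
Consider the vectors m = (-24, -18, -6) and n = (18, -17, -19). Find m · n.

m · n = (-24)·18 + (-18)·(-17) + (-6)·(-19) = -432 + 306 + 114 = -12

-12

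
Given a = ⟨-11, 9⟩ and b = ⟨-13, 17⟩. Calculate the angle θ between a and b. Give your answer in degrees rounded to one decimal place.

a · b = (-11)·(-13) + 9·17 = 143 + 153 = 296
|a|² = 121 + 81 = 202,  |a| = √202 ≈ 14.212670
|b|² = 169 + 289 = 458,  |b| = √458 ≈ 21.400935
cos θ = 296 / (14.212670 · 21.400935) ≈ 0.97316
θ = arccos(0.97316) ≈ 13.3°

13.3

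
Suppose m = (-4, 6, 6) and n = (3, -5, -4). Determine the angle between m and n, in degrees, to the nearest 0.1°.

174.3

m · n = (-4)·3 + 6·(-5) + 6·(-4) = -12 - 30 - 24 = -66
|m|² = 16 + 36 + 36 = 88,  |m| = √88 ≈ 9.380832
|n|² = 9 + 25 + 16 = 50,  |n| = √50 ≈ 7.071068
cos θ = -66 / (9.380832 · 7.071068) ≈ -0.99499
θ = arccos(-0.99499) ≈ 174.3°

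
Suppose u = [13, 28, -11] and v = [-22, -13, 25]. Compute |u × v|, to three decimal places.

i: 28·25 - (-11)·(-13) = 700 - 143 = 557
j: (-11)·(-22) - 13·25 = 242 - 325 = -83
k: 13·(-13) - 28·(-22) = -169 - (-616) = 447
u × v = (557, -83, 447)
|u × v| = √(557² + (-83)² + 447²) = √516947 ≈ 718.9903

718.990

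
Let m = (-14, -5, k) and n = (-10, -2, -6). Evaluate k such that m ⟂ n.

m · n = (-14)·(-10) + (-5)·(-2) + k·(-6) = 150 - 6k
Set equal to 0: -6k = -150, so k = 25.

25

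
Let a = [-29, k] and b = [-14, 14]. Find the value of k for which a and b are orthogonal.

-29

a · b = (-29)·(-14) + k·14 = 406 + 14k
Set equal to 0: 14k = -406, so k = -29.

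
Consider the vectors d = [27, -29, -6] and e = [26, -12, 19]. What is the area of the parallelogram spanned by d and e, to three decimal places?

i: (-29)·19 - (-6)·(-12) = -551 - 72 = -623
j: (-6)·26 - 27·19 = -156 - 513 = -669
k: 27·(-12) - (-29)·26 = -324 - (-754) = 430
d × e = (-623, -669, 430)
|d × e| = √((-623)² + (-669)² + 430²) = √1020590 ≈ 1010.2425

1010.243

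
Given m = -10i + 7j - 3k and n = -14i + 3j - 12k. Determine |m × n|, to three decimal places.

127.801

i: 7·(-12) - (-3)·3 = -84 - (-9) = -75
j: (-3)·(-14) - (-10)·(-12) = 42 - 120 = -78
k: (-10)·3 - 7·(-14) = -30 - (-98) = 68
m × n = (-75, -78, 68)
|m × n| = √((-75)² + (-78)² + 68²) = √16333 ≈ 127.8006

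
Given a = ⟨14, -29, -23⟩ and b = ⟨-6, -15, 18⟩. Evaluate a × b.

i: (-29)·18 - (-23)·(-15) = -522 - 345 = -867
j: (-23)·(-6) - 14·18 = 138 - 252 = -114
k: 14·(-15) - (-29)·(-6) = -210 - 174 = -384
a × b = (-867, -114, -384)

(-867, -114, -384)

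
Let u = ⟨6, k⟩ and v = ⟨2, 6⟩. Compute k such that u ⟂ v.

-2

u · v = 6·2 + k·6 = 12 + 6k
Set equal to 0: 6k = -12, so k = -2.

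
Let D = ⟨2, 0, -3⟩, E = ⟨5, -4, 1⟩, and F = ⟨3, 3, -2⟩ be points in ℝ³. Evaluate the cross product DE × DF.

(-16, 1, 13)

DE = (3, -4, 4)
DF = (1, 3, 1)
i: (-4)·1 - 4·3 = -4 - 12 = -16
j: 4·1 - 3·1 = 4 - 3 = 1
k: 3·3 - (-4)·1 = 9 - (-4) = 13
DE × DF = (-16, 1, 13)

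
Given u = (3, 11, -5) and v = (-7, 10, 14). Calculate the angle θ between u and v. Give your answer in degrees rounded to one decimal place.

85.3

u · v = 3·(-7) + 11·10 + (-5)·14 = -21 + 110 - 70 = 19
|u|² = 9 + 121 + 25 = 155,  |u| = √155 ≈ 12.449900
|v|² = 49 + 100 + 196 = 345,  |v| = √345 ≈ 18.574176
cos θ = 19 / (12.449900 · 18.574176) ≈ 0.08216
θ = arccos(0.08216) ≈ 85.3°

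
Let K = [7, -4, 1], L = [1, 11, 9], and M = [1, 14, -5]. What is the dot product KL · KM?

KL = L − K = (-6, 15, 8)
KM = M − K = (-6, 18, -6)
KL · KM = (-6)·(-6) + 15·18 + 8·(-6) = 36 + 270 - 48 = 258

258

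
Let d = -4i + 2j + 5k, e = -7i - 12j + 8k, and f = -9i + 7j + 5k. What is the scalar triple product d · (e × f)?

-395

e × f:
i: (-12)·5 - 8·7 = -60 - 56 = -116
j: 8·(-9) - (-7)·5 = -72 - (-35) = -37
k: (-7)·7 - (-12)·(-9) = -49 - 108 = -157
e × f = (-116, -37, -157)
d · (e × f) = (-4)·(-116) + 2·(-37) + 5·(-157) = 464 - 74 - 785 = -395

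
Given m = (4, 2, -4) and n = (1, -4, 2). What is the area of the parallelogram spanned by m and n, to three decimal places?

i: 2·2 - (-4)·(-4) = 4 - 16 = -12
j: (-4)·1 - 4·2 = -4 - 8 = -12
k: 4·(-4) - 2·1 = -16 - 2 = -18
m × n = (-12, -12, -18)
|m × n| = √((-12)² + (-12)² + (-18)²) = √612 ≈ 24.7386

24.739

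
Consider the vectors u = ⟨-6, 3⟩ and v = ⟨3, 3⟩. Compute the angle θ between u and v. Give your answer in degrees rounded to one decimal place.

u · v = (-6)·3 + 3·3 = -18 + 9 = -9
|u|² = 36 + 9 = 45,  |u| = √45 ≈ 6.708204
|v|² = 9 + 9 = 18,  |v| = √18 ≈ 4.242641
cos θ = -9 / (6.708204 · 4.242641) ≈ -0.31623
θ = arccos(-0.31623) ≈ 108.4°

108.4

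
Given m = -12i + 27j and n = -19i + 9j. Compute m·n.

471

m · n = (-12)·(-19) + 27·9 = 228 + 243 = 471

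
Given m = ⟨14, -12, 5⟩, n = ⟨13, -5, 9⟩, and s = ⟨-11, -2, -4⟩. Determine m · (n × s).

n × s:
i: (-5)·(-4) - 9·(-2) = 20 - (-18) = 38
j: 9·(-11) - 13·(-4) = -99 - (-52) = -47
k: 13·(-2) - (-5)·(-11) = -26 - 55 = -81
n × s = (38, -47, -81)
m · (n × s) = 14·38 + (-12)·(-47) + 5·(-81) = 532 + 564 - 405 = 691

691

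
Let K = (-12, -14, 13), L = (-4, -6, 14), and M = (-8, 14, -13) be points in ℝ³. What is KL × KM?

(-236, 212, 192)

KL = (8, 8, 1)
KM = (4, 28, -26)
i: 8·(-26) - 1·28 = -208 - 28 = -236
j: 1·4 - 8·(-26) = 4 - (-208) = 212
k: 8·28 - 8·4 = 224 - 32 = 192
KL × KM = (-236, 212, 192)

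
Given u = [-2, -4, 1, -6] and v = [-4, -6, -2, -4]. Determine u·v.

54

u · v = (-2)·(-4) + (-4)·(-6) + 1·(-2) + (-6)·(-4) = 8 + 24 - 2 + 24 = 54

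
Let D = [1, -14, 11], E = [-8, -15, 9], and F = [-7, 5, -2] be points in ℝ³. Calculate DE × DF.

(51, -101, -179)

DE = (-9, -1, -2)
DF = (-8, 19, -13)
i: (-1)·(-13) - (-2)·19 = 13 - (-38) = 51
j: (-2)·(-8) - (-9)·(-13) = 16 - 117 = -101
k: (-9)·19 - (-1)·(-8) = -171 - 8 = -179
DE × DF = (51, -101, -179)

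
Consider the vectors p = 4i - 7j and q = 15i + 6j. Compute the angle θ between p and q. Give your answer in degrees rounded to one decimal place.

82.1

p · q = 4·15 + (-7)·6 = 60 - 42 = 18
|p|² = 16 + 49 = 65,  |p| = √65 ≈ 8.062258
|q|² = 225 + 36 = 261,  |q| = √261 ≈ 16.155494
cos θ = 18 / (8.062258 · 16.155494) ≈ 0.13820
θ = arccos(0.13820) ≈ 82.1°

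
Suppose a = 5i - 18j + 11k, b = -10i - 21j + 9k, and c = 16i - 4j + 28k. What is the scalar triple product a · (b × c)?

b × c:
i: (-21)·28 - 9·(-4) = -588 - (-36) = -552
j: 9·16 - (-10)·28 = 144 - (-280) = 424
k: (-10)·(-4) - (-21)·16 = 40 - (-336) = 376
b × c = (-552, 424, 376)
a · (b × c) = 5·(-552) + (-18)·424 + 11·376 = -2760 - 7632 + 4136 = -6256

-6256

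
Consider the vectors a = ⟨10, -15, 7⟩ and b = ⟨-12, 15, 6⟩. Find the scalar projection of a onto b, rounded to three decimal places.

a · b = 10·(-12) + (-15)·15 + 7·6 = -120 - 225 + 42 = -303
|b| = √(144 + 225 + 36) = √405 ≈ 20.1246
comp_b a = -303 / √405 ≈ -15.056

-15.056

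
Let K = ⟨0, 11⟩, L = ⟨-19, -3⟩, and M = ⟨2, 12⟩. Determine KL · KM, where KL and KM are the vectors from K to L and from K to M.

-52

KL = L − K = (-19, -14)
KM = M − K = (2, 1)
KL · KM = (-19)·2 + (-14)·1 = -38 - 14 = -52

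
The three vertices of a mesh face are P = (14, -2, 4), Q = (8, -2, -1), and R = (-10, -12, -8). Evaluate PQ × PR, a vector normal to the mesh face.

(-50, 48, 60)

PQ = (-6, 0, -5)
PR = (-24, -10, -12)
i: 0·(-12) - (-5)·(-10) = 0 - 50 = -50
j: (-5)·(-24) - (-6)·(-12) = 120 - 72 = 48
k: (-6)·(-10) - 0·(-24) = 60 - 0 = 60
PQ × PR = (-50, 48, 60)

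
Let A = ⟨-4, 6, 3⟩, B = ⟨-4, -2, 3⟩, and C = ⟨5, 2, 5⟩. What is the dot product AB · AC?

32

AB = B − A = (0, -8, 0)
AC = C − A = (9, -4, 2)
AB · AC = 0·9 + (-8)·(-4) + 0·2 = 0 + 32 + 0 = 32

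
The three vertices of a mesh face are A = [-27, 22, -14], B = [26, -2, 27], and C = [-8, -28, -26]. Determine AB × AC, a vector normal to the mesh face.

(2338, 1415, -2194)

AB = (53, -24, 41)
AC = (19, -50, -12)
i: (-24)·(-12) - 41·(-50) = 288 - (-2050) = 2338
j: 41·19 - 53·(-12) = 779 - (-636) = 1415
k: 53·(-50) - (-24)·19 = -2650 - (-456) = -2194
AB × AC = (2338, 1415, -2194)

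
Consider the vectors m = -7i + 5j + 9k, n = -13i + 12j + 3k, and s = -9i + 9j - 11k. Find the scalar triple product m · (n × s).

n × s:
i: 12·(-11) - 3·9 = -132 - 27 = -159
j: 3·(-9) - (-13)·(-11) = -27 - 143 = -170
k: (-13)·9 - 12·(-9) = -117 - (-108) = -9
n × s = (-159, -170, -9)
m · (n × s) = (-7)·(-159) + 5·(-170) + 9·(-9) = 1113 - 850 - 81 = 182

182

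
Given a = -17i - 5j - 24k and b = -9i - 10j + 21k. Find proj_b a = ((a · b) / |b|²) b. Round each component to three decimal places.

(4.355, 4.839, -10.162)

a · b = (-17)·(-9) + (-5)·(-10) + (-24)·21 = 153 + 50 - 504 = -301
|b|² = 81 + 100 + 441 = 622
proj_b a = (-301/622) · (-9, -10, 21) ≈ (4.355, 4.839, -10.162)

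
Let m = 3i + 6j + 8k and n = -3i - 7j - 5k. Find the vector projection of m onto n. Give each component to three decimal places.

m · n = 3·(-3) + 6·(-7) + 8·(-5) = -9 - 42 - 40 = -91
|n|² = 9 + 49 + 25 = 83
proj_n m = (-91/83) · (-3, -7, -5) ≈ (3.289, 7.675, 5.482)

(3.289, 7.675, 5.482)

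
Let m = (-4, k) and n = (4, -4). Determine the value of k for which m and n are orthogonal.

m · n = (-4)·4 + k·(-4) = -16 - 4k
Set equal to 0: -4k = 16, so k = -4.

-4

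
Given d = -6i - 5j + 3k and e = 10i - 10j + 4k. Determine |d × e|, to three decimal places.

122.947

i: (-5)·4 - 3·(-10) = -20 - (-30) = 10
j: 3·10 - (-6)·4 = 30 - (-24) = 54
k: (-6)·(-10) - (-5)·10 = 60 - (-50) = 110
d × e = (10, 54, 110)
|d × e| = √(10² + 54² + 110²) = √15116 ≈ 122.9471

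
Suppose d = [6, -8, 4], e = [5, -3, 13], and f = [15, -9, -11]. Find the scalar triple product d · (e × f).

-1100

e × f:
i: (-3)·(-11) - 13·(-9) = 33 - (-117) = 150
j: 13·15 - 5·(-11) = 195 - (-55) = 250
k: 5·(-9) - (-3)·15 = -45 - (-45) = 0
e × f = (150, 250, 0)
d · (e × f) = 6·150 + (-8)·250 + 4·0 = 900 - 2000 + 0 = -1100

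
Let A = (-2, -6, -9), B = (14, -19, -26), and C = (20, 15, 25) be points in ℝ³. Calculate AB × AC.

AB = (16, -13, -17)
AC = (22, 21, 34)
i: (-13)·34 - (-17)·21 = -442 - (-357) = -85
j: (-17)·22 - 16·34 = -374 - 544 = -918
k: 16·21 - (-13)·22 = 336 - (-286) = 622
AB × AC = (-85, -918, 622)

(-85, -918, 622)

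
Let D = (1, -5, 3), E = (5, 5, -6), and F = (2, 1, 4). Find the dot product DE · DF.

55

DE = E − D = (4, 10, -9)
DF = F − D = (1, 6, 1)
DE · DF = 4·1 + 10·6 + (-9)·1 = 4 + 60 - 9 = 55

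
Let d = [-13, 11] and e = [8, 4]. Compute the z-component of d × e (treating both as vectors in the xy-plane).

(-13)·4 - 11·8 = -52 - 88 = -140

-140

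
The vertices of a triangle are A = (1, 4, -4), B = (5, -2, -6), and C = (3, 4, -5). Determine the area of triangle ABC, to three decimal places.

6.708

AB = (4, -6, -2),  AC = (2, 0, -1)
i: (-6)·(-1) - (-2)·0 = 6 - 0 = 6
j: (-2)·2 - 4·(-1) = -4 - (-4) = 0
k: 4·0 - (-6)·2 = 0 - (-12) = 12
AB × AC = (6, 0, 12)
|AB × AC| = √180 ≈ 13.4164
area = ½ · 13.4164 ≈ 6.708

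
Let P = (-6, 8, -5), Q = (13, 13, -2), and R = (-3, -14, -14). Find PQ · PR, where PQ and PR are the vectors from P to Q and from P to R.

PQ = Q − P = (19, 5, 3)
PR = R − P = (3, -22, -9)
PQ · PR = 19·3 + 5·(-22) + 3·(-9) = 57 - 110 - 27 = -80

-80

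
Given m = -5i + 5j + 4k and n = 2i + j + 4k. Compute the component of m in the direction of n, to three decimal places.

m · n = (-5)·2 + 5·1 + 4·4 = -10 + 5 + 16 = 11
|n| = √(4 + 1 + 16) = √21 ≈ 4.5826
comp_n m = 11 / √21 ≈ 2.400

2.400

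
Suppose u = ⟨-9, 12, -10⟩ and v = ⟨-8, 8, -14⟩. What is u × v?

i: 12·(-14) - (-10)·8 = -168 - (-80) = -88
j: (-10)·(-8) - (-9)·(-14) = 80 - 126 = -46
k: (-9)·8 - 12·(-8) = -72 - (-96) = 24
u × v = (-88, -46, 24)

(-88, -46, 24)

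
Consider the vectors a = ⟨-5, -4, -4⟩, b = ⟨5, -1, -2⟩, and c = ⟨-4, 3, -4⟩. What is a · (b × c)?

-206

b × c:
i: (-1)·(-4) - (-2)·3 = 4 - (-6) = 10
j: (-2)·(-4) - 5·(-4) = 8 - (-20) = 28
k: 5·3 - (-1)·(-4) = 15 - 4 = 11
b × c = (10, 28, 11)
a · (b × c) = (-5)·10 + (-4)·28 + (-4)·11 = -50 - 112 - 44 = -206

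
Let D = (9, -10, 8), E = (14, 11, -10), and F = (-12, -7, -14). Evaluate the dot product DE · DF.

354

DE = E − D = (5, 21, -18)
DF = F − D = (-21, 3, -22)
DE · DF = 5·(-21) + 21·3 + (-18)·(-22) = -105 + 63 + 396 = 354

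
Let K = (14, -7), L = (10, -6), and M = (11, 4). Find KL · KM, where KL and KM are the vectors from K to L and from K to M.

KL = L − K = (-4, 1)
KM = M − K = (-3, 11)
KL · KM = (-4)·(-3) + 1·11 = 12 + 11 = 23

23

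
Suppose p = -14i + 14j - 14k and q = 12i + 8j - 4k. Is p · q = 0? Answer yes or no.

yes

p · q = (-14)·12 + 14·8 + (-14)·(-4) = -168 + 112 + 56 = 0
Zero, so the vectors are orthogonal.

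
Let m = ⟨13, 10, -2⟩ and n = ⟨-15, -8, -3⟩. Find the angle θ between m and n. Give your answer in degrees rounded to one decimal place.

m · n = 13·(-15) + 10·(-8) + (-2)·(-3) = -195 - 80 + 6 = -269
|m|² = 169 + 100 + 4 = 273,  |m| = √273 ≈ 16.522712
|n|² = 225 + 64 + 9 = 298,  |n| = √298 ≈ 17.262677
cos θ = -269 / (16.522712 · 17.262677) ≈ -0.94311
θ = arccos(-0.94311) ≈ 160.6°

160.6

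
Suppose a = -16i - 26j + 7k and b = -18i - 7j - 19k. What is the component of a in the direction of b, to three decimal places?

a · b = (-16)·(-18) + (-26)·(-7) + 7·(-19) = 288 + 182 - 133 = 337
|b| = √(324 + 49 + 361) = √734 ≈ 27.0924
comp_b a = 337 / √734 ≈ 12.439

12.439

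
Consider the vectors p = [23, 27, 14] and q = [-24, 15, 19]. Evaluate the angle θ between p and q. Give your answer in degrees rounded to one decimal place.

84.7

p · q = 23·(-24) + 27·15 + 14·19 = -552 + 405 + 266 = 119
|p|² = 529 + 729 + 196 = 1454,  |p| = √1454 ≈ 38.131352
|q|² = 576 + 225 + 361 = 1162,  |q| = √1162 ≈ 34.088121
cos θ = 119 / (38.131352 · 34.088121) ≈ 0.09155
θ = arccos(0.09155) ≈ 84.7°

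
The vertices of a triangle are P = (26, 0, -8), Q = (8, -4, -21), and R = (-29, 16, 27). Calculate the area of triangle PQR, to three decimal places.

719.672

PQ = (-18, -4, -13),  PR = (-55, 16, 35)
i: (-4)·35 - (-13)·16 = -140 - (-208) = 68
j: (-13)·(-55) - (-18)·35 = 715 - (-630) = 1345
k: (-18)·16 - (-4)·(-55) = -288 - 220 = -508
PQ × PR = (68, 1345, -508)
|PQ × PR| = √2071713 ≈ 1439.3446
area = ½ · 1439.3446 ≈ 719.672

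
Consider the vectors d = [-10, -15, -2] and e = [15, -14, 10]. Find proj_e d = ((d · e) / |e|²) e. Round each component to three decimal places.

d · e = (-10)·15 + (-15)·(-14) + (-2)·10 = -150 + 210 - 20 = 40
|e|² = 225 + 196 + 100 = 521
proj_e d = (40/521) · (15, -14, 10) ≈ (1.152, -1.075, 0.768)

(1.152, -1.075, 0.768)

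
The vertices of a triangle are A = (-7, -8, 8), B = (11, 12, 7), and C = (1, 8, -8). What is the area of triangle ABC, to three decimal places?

AB = (18, 20, -1),  AC = (8, 16, -16)
i: 20·(-16) - (-1)·16 = -320 - (-16) = -304
j: (-1)·8 - 18·(-16) = -8 - (-288) = 280
k: 18·16 - 20·8 = 288 - 160 = 128
AB × AC = (-304, 280, 128)
|AB × AC| = √187200 ≈ 432.6662
area = ½ · 432.6662 ≈ 216.333

216.333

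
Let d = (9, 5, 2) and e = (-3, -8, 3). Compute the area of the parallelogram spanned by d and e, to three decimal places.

i: 5·3 - 2·(-8) = 15 - (-16) = 31
j: 2·(-3) - 9·3 = -6 - 27 = -33
k: 9·(-8) - 5·(-3) = -72 - (-15) = -57
d × e = (31, -33, -57)
|d × e| = √(31² + (-33)² + (-57)²) = √5299 ≈ 72.7942

72.794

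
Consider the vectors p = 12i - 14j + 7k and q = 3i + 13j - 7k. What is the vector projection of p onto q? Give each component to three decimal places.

p · q = 12·3 + (-14)·13 + 7·(-7) = 36 - 182 - 49 = -195
|q|² = 9 + 169 + 49 = 227
proj_q p = (-195/227) · (3, 13, -7) ≈ (-2.577, -11.167, 6.013)

(-2.577, -11.167, 6.013)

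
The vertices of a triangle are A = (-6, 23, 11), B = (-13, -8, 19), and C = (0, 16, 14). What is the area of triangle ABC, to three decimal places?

123.850

AB = (-7, -31, 8),  AC = (6, -7, 3)
i: (-31)·3 - 8·(-7) = -93 - (-56) = -37
j: 8·6 - (-7)·3 = 48 - (-21) = 69
k: (-7)·(-7) - (-31)·6 = 49 - (-186) = 235
AB × AC = (-37, 69, 235)
|AB × AC| = √61355 ≈ 247.6994
area = ½ · 247.6994 ≈ 123.850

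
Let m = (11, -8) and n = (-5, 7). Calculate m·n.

-111

m · n = 11·(-5) + (-8)·7 = -55 - 56 = -111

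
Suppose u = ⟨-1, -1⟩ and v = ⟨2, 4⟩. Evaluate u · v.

u · v = (-1)·2 + (-1)·4 = -2 - 4 = -6

-6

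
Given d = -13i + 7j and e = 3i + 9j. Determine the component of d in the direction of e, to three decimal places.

d · e = (-13)·3 + 7·9 = -39 + 63 = 24
|e| = √(9 + 81) = √90 ≈ 9.4868
comp_e d = 24 / √90 ≈ 2.530

2.530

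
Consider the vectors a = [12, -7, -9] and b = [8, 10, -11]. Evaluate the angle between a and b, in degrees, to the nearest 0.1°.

a · b = 12·8 + (-7)·10 + (-9)·(-11) = 96 - 70 + 99 = 125
|a|² = 144 + 49 + 81 = 274,  |a| = √274 ≈ 16.552945
|b|² = 64 + 100 + 121 = 285,  |b| = √285 ≈ 16.881943
cos θ = 125 / (16.552945 · 16.881943) ≈ 0.44731
θ = arccos(0.44731) ≈ 63.4°

63.4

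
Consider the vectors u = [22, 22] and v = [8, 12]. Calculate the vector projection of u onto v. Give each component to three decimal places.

u · v = 22·8 + 22·12 = 176 + 264 = 440
|v|² = 64 + 144 = 208
proj_v u = (440/208) · (8, 12) ≈ (16.923, 25.385)

(16.923, 25.385)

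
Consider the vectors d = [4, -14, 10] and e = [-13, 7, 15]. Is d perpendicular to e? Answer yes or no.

d · e = 4·(-13) + (-14)·7 + 10·15 = -52 - 98 + 150 = 0
Zero, so the vectors are orthogonal.

yes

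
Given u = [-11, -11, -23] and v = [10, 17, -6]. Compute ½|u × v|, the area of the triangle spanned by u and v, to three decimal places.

274.952

i: (-11)·(-6) - (-23)·17 = 66 - (-391) = 457
j: (-23)·10 - (-11)·(-6) = -230 - 66 = -296
k: (-11)·17 - (-11)·10 = -187 - (-110) = -77
u × v = (457, -296, -77)
|u × v| = √(457² + (-296)² + (-77)²) = √302394 ≈ 549.9036
area = ½ · 549.9036 ≈ 274.952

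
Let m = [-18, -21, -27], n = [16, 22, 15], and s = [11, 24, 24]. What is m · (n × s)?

-2259

n × s:
i: 22·24 - 15·24 = 528 - 360 = 168
j: 15·11 - 16·24 = 165 - 384 = -219
k: 16·24 - 22·11 = 384 - 242 = 142
n × s = (168, -219, 142)
m · (n × s) = (-18)·168 + (-21)·(-219) + (-27)·142 = -3024 + 4599 - 3834 = -2259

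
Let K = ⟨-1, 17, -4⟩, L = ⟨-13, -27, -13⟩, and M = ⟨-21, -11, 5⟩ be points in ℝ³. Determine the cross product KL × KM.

KL = (-12, -44, -9)
KM = (-20, -28, 9)
i: (-44)·9 - (-9)·(-28) = -396 - 252 = -648
j: (-9)·(-20) - (-12)·9 = 180 - (-108) = 288
k: (-12)·(-28) - (-44)·(-20) = 336 - 880 = -544
KL × KM = (-648, 288, -544)

(-648, 288, -544)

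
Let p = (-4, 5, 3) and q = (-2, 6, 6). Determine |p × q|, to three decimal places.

25.768

i: 5·6 - 3·6 = 30 - 18 = 12
j: 3·(-2) - (-4)·6 = -6 - (-24) = 18
k: (-4)·6 - 5·(-2) = -24 - (-10) = -14
p × q = (12, 18, -14)
|p × q| = √(12² + 18² + (-14)²) = √664 ≈ 25.7682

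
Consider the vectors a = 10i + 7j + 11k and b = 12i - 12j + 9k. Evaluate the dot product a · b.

135

a · b = 10·12 + 7·(-12) + 11·9 = 120 - 84 + 99 = 135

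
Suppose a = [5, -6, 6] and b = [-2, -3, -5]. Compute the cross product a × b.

(48, 13, -27)

i: (-6)·(-5) - 6·(-3) = 30 - (-18) = 48
j: 6·(-2) - 5·(-5) = -12 - (-25) = 13
k: 5·(-3) - (-6)·(-2) = -15 - 12 = -27
a × b = (48, 13, -27)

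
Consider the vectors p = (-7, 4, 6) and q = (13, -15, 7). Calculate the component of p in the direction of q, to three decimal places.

-5.179

p · q = (-7)·13 + 4·(-15) + 6·7 = -91 - 60 + 42 = -109
|q| = √(169 + 225 + 49) = √443 ≈ 21.0476
comp_q p = -109 / √443 ≈ -5.179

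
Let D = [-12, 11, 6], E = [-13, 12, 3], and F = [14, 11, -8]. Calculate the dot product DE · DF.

DE = E − D = (-1, 1, -3)
DF = F − D = (26, 0, -14)
DE · DF = (-1)·26 + 1·0 + (-3)·(-14) = -26 + 0 + 42 = 16

16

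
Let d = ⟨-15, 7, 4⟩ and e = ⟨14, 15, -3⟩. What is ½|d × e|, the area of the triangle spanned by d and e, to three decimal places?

166.592

i: 7·(-3) - 4·15 = -21 - 60 = -81
j: 4·14 - (-15)·(-3) = 56 - 45 = 11
k: (-15)·15 - 7·14 = -225 - 98 = -323
d × e = (-81, 11, -323)
|d × e| = √((-81)² + 11² + (-323)²) = √111011 ≈ 333.1831
area = ½ · 333.1831 ≈ 166.592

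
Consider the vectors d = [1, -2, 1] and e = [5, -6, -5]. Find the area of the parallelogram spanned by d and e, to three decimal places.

19.287

i: (-2)·(-5) - 1·(-6) = 10 - (-6) = 16
j: 1·5 - 1·(-5) = 5 - (-5) = 10
k: 1·(-6) - (-2)·5 = -6 - (-10) = 4
d × e = (16, 10, 4)
|d × e| = √(16² + 10² + 4²) = √372 ≈ 19.2873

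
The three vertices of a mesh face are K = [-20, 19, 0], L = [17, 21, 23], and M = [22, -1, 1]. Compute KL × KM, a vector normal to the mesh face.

(462, 929, -824)

KL = (37, 2, 23)
KM = (42, -20, 1)
i: 2·1 - 23·(-20) = 2 - (-460) = 462
j: 23·42 - 37·1 = 966 - 37 = 929
k: 37·(-20) - 2·42 = -740 - 84 = -824
KL × KM = (462, 929, -824)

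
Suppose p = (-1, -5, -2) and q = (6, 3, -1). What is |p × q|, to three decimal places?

i: (-5)·(-1) - (-2)·3 = 5 - (-6) = 11
j: (-2)·6 - (-1)·(-1) = -12 - 1 = -13
k: (-1)·3 - (-5)·6 = -3 - (-30) = 27
p × q = (11, -13, 27)
|p × q| = √(11² + (-13)² + 27²) = √1019 ≈ 31.9218

31.922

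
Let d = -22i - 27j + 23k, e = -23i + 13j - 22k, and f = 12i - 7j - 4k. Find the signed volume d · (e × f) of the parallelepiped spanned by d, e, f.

14259

e × f:
i: 13·(-4) - (-22)·(-7) = -52 - 154 = -206
j: (-22)·12 - (-23)·(-4) = -264 - 92 = -356
k: (-23)·(-7) - 13·12 = 161 - 156 = 5
e × f = (-206, -356, 5)
d · (e × f) = (-22)·(-206) + (-27)·(-356) + 23·5 = 4532 + 9612 + 115 = 14259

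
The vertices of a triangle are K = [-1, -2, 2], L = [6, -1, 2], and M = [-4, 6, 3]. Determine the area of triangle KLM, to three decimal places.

KL = (7, 1, 0),  KM = (-3, 8, 1)
i: 1·1 - 0·8 = 1 - 0 = 1
j: 0·(-3) - 7·1 = 0 - 7 = -7
k: 7·8 - 1·(-3) = 56 - (-3) = 59
KL × KM = (1, -7, 59)
|KL × KM| = √3531 ≈ 59.4222
area = ½ · 59.4222 ≈ 29.711

29.711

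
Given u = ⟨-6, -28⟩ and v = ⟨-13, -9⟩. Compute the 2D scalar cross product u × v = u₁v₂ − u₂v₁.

-310

(-6)·(-9) - (-28)·(-13) = 54 - 364 = -310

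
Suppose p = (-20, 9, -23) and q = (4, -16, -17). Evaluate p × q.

(-521, -432, 284)

i: 9·(-17) - (-23)·(-16) = -153 - 368 = -521
j: (-23)·4 - (-20)·(-17) = -92 - 340 = -432
k: (-20)·(-16) - 9·4 = 320 - 36 = 284
p × q = (-521, -432, 284)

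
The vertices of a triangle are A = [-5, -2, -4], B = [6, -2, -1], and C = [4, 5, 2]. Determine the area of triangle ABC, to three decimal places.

44.416

AB = (11, 0, 3),  AC = (9, 7, 6)
i: 0·6 - 3·7 = 0 - 21 = -21
j: 3·9 - 11·6 = 27 - 66 = -39
k: 11·7 - 0·9 = 77 - 0 = 77
AB × AC = (-21, -39, 77)
|AB × AC| = √7891 ≈ 88.8313
area = ½ · 88.8313 ≈ 44.416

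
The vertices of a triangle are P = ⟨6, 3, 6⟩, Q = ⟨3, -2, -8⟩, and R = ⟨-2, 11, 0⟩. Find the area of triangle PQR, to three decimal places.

90.962

PQ = (-3, -5, -14),  PR = (-8, 8, -6)
i: (-5)·(-6) - (-14)·8 = 30 - (-112) = 142
j: (-14)·(-8) - (-3)·(-6) = 112 - 18 = 94
k: (-3)·8 - (-5)·(-8) = -24 - 40 = -64
PQ × PR = (142, 94, -64)
|PQ × PR| = √33096 ≈ 181.9231
area = ½ · 181.9231 ≈ 90.962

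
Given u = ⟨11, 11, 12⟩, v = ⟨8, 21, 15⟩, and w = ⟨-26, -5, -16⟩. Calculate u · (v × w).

v × w:
i: 21·(-16) - 15·(-5) = -336 - (-75) = -261
j: 15·(-26) - 8·(-16) = -390 - (-128) = -262
k: 8·(-5) - 21·(-26) = -40 - (-546) = 506
v × w = (-261, -262, 506)
u · (v × w) = 11·(-261) + 11·(-262) + 12·506 = -2871 - 2882 + 6072 = 319

319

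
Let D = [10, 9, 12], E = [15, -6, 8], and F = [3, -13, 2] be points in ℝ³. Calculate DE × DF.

(62, 78, -215)

DE = (5, -15, -4)
DF = (-7, -22, -10)
i: (-15)·(-10) - (-4)·(-22) = 150 - 88 = 62
j: (-4)·(-7) - 5·(-10) = 28 - (-50) = 78
k: 5·(-22) - (-15)·(-7) = -110 - 105 = -215
DE × DF = (62, 78, -215)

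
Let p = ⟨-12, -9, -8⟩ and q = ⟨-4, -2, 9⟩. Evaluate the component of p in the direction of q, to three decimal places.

-0.597

p · q = (-12)·(-4) + (-9)·(-2) + (-8)·9 = 48 + 18 - 72 = -6
|q| = √(16 + 4 + 81) = √101 ≈ 10.0499
comp_q p = -6 / √101 ≈ -0.597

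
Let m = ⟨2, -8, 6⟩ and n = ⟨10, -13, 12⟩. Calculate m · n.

196

m · n = 2·10 + (-8)·(-13) + 6·12 = 20 + 104 + 72 = 196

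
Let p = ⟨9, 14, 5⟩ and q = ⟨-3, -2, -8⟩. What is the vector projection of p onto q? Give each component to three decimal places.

p · q = 9·(-3) + 14·(-2) + 5·(-8) = -27 - 28 - 40 = -95
|q|² = 9 + 4 + 64 = 77
proj_q p = (-95/77) · (-3, -2, -8) ≈ (3.701, 2.468, 9.870)

(3.701, 2.468, 9.870)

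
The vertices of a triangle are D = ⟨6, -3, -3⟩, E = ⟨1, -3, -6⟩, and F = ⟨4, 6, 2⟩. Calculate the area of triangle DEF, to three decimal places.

DE = (-5, 0, -3),  DF = (-2, 9, 5)
i: 0·5 - (-3)·9 = 0 - (-27) = 27
j: (-3)·(-2) - (-5)·5 = 6 - (-25) = 31
k: (-5)·9 - 0·(-2) = -45 - 0 = -45
DE × DF = (27, 31, -45)
|DE × DF| = √3715 ≈ 60.9508
area = ½ · 60.9508 ≈ 30.475

30.475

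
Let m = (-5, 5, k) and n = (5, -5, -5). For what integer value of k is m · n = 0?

-10

m · n = (-5)·5 + 5·(-5) + k·(-5) = -50 - 5k
Set equal to 0: -5k = 50, so k = -10.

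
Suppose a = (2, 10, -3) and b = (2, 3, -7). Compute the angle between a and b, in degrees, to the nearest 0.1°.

48.9

a · b = 2·2 + 10·3 + (-3)·(-7) = 4 + 30 + 21 = 55
|a|² = 4 + 100 + 9 = 113,  |a| = √113 ≈ 10.630146
|b|² = 4 + 9 + 49 = 62,  |b| = √62 ≈ 7.874008
cos θ = 55 / (10.630146 · 7.874008) ≈ 0.65709
θ = arccos(0.65709) ≈ 48.9°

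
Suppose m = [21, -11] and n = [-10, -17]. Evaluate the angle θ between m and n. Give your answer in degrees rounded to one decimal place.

m · n = 21·(-10) + (-11)·(-17) = -210 + 187 = -23
|m|² = 441 + 121 = 562,  |m| = √562 ≈ 23.706539
|n|² = 100 + 289 = 389,  |n| = √389 ≈ 19.723083
cos θ = -23 / (23.706539 · 19.723083) ≈ -0.04919
θ = arccos(-0.04919) ≈ 92.8°

92.8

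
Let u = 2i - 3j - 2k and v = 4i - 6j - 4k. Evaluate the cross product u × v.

i: (-3)·(-4) - (-2)·(-6) = 12 - 12 = 0
j: (-2)·4 - 2·(-4) = -8 - (-8) = 0
k: 2·(-6) - (-3)·4 = -12 - (-12) = 0
u × v = (0, 0, 0)

(0, 0, 0)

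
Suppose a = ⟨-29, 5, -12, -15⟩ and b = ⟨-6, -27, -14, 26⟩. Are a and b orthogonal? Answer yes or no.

no

a · b = (-29)·(-6) + 5·(-27) + (-12)·(-14) + (-15)·26 = 174 - 135 + 168 - 390 = -183
Nonzero, so the vectors are not orthogonal.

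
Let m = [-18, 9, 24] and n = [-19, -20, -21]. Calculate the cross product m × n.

(291, -834, 531)

i: 9·(-21) - 24·(-20) = -189 - (-480) = 291
j: 24·(-19) - (-18)·(-21) = -456 - 378 = -834
k: (-18)·(-20) - 9·(-19) = 360 - (-171) = 531
m × n = (291, -834, 531)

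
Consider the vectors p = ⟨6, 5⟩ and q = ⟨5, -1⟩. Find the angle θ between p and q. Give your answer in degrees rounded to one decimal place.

51.1

p · q = 6·5 + 5·(-1) = 30 - 5 = 25
|p|² = 36 + 25 = 61,  |p| = √61 ≈ 7.810250
|q|² = 25 + 1 = 26,  |q| = √26 ≈ 5.099020
cos θ = 25 / (7.810250 · 5.099020) ≈ 0.62775
θ = arccos(0.62775) ≈ 51.1°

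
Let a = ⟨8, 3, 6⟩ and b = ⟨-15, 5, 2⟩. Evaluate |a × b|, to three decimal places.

137.975

i: 3·2 - 6·5 = 6 - 30 = -24
j: 6·(-15) - 8·2 = -90 - 16 = -106
k: 8·5 - 3·(-15) = 40 - (-45) = 85
a × b = (-24, -106, 85)
|a × b| = √((-24)² + (-106)² + 85²) = √19037 ≈ 137.9746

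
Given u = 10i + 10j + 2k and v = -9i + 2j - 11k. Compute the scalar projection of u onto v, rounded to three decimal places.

-6.410

u · v = 10·(-9) + 10·2 + 2·(-11) = -90 + 20 - 22 = -92
|v| = √(81 + 4 + 121) = √206 ≈ 14.3527
comp_v u = -92 / √206 ≈ -6.410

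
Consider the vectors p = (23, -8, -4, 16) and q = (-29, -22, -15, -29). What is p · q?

-895

p · q = 23·(-29) + (-8)·(-22) + (-4)·(-15) + 16·(-29) = -667 + 176 + 60 - 464 = -895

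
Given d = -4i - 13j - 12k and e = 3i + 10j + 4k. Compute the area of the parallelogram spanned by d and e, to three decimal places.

70.887

i: (-13)·4 - (-12)·10 = -52 - (-120) = 68
j: (-12)·3 - (-4)·4 = -36 - (-16) = -20
k: (-4)·10 - (-13)·3 = -40 - (-39) = -1
d × e = (68, -20, -1)
|d × e| = √(68² + (-20)² + (-1)²) = √5025 ≈ 70.8872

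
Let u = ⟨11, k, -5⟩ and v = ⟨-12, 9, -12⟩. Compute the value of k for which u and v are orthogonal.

u · v = 11·(-12) + k·9 + (-5)·(-12) = -72 + 9k
Set equal to 0: 9k = 72, so k = 8.

8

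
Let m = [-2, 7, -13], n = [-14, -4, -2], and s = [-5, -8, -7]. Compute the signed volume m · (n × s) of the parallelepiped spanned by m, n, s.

-1836

n × s:
i: (-4)·(-7) - (-2)·(-8) = 28 - 16 = 12
j: (-2)·(-5) - (-14)·(-7) = 10 - 98 = -88
k: (-14)·(-8) - (-4)·(-5) = 112 - 20 = 92
n × s = (12, -88, 92)
m · (n × s) = (-2)·12 + 7·(-88) + (-13)·92 = -24 - 616 - 1196 = -1836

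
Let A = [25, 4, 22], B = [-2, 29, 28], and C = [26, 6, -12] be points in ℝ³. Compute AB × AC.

AB = (-27, 25, 6)
AC = (1, 2, -34)
i: 25·(-34) - 6·2 = -850 - 12 = -862
j: 6·1 - (-27)·(-34) = 6 - 918 = -912
k: (-27)·2 - 25·1 = -54 - 25 = -79
AB × AC = (-862, -912, -79)

(-862, -912, -79)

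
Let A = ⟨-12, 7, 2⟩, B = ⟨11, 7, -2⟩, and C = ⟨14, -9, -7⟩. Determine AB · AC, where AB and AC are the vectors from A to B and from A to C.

AB = B − A = (23, 0, -4)
AC = C − A = (26, -16, -9)
AB · AC = 23·26 + 0·(-16) + (-4)·(-9) = 598 + 0 + 36 = 634

634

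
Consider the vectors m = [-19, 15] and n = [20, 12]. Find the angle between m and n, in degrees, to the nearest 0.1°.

m · n = (-19)·20 + 15·12 = -380 + 180 = -200
|m|² = 361 + 225 = 586,  |m| = √586 ≈ 24.207437
|n|² = 400 + 144 = 544,  |n| = √544 ≈ 23.323808
cos θ = -200 / (24.207437 · 23.323808) ≈ -0.35423
θ = arccos(-0.35423) ≈ 110.7°

110.7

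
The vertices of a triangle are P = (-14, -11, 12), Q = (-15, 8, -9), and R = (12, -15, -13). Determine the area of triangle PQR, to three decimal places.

468.674

PQ = (-1, 19, -21),  PR = (26, -4, -25)
i: 19·(-25) - (-21)·(-4) = -475 - 84 = -559
j: (-21)·26 - (-1)·(-25) = -546 - 25 = -571
k: (-1)·(-4) - 19·26 = 4 - 494 = -490
PQ × PR = (-559, -571, -490)
|PQ × PR| = √878622 ≈ 937.3484
area = ½ · 937.3484 ≈ 468.674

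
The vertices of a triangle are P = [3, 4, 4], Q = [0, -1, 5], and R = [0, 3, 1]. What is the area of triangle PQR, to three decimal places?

11.662

PQ = (-3, -5, 1),  PR = (-3, -1, -3)
i: (-5)·(-3) - 1·(-1) = 15 - (-1) = 16
j: 1·(-3) - (-3)·(-3) = -3 - 9 = -12
k: (-3)·(-1) - (-5)·(-3) = 3 - 15 = -12
PQ × PR = (16, -12, -12)
|PQ × PR| = √544 ≈ 23.3238
area = ½ · 23.3238 ≈ 11.662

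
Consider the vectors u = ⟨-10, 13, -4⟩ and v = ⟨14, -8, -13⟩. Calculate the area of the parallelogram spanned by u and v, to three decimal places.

292.234

i: 13·(-13) - (-4)·(-8) = -169 - 32 = -201
j: (-4)·14 - (-10)·(-13) = -56 - 130 = -186
k: (-10)·(-8) - 13·14 = 80 - 182 = -102
u × v = (-201, -186, -102)
|u × v| = √((-201)² + (-186)² + (-102)²) = √85401 ≈ 292.2345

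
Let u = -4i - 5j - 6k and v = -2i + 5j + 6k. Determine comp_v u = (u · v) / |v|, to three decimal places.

-6.574

u · v = (-4)·(-2) + (-5)·5 + (-6)·6 = 8 - 25 - 36 = -53
|v| = √(4 + 25 + 36) = √65 ≈ 8.0623
comp_v u = -53 / √65 ≈ -6.574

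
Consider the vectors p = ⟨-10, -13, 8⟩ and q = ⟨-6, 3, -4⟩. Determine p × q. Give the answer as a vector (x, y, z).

(28, -88, -108)

i: (-13)·(-4) - 8·3 = 52 - 24 = 28
j: 8·(-6) - (-10)·(-4) = -48 - 40 = -88
k: (-10)·3 - (-13)·(-6) = -30 - 78 = -108
p × q = (28, -88, -108)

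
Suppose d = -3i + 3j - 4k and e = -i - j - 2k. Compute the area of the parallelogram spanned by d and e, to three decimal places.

i: 3·(-2) - (-4)·(-1) = -6 - 4 = -10
j: (-4)·(-1) - (-3)·(-2) = 4 - 6 = -2
k: (-3)·(-1) - 3·(-1) = 3 - (-3) = 6
d × e = (-10, -2, 6)
|d × e| = √((-10)² + (-2)² + 6²) = √140 ≈ 11.8322

11.832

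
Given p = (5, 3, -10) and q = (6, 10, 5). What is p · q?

10

p · q = 5·6 + 3·10 + (-10)·5 = 30 + 30 - 50 = 10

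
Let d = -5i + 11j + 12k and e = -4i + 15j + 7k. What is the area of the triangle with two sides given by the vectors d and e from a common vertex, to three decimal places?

i: 11·7 - 12·15 = 77 - 180 = -103
j: 12·(-4) - (-5)·7 = -48 - (-35) = -13
k: (-5)·15 - 11·(-4) = -75 - (-44) = -31
d × e = (-103, -13, -31)
|d × e| = √((-103)² + (-13)² + (-31)²) = √11739 ≈ 108.3467
area = ½ · 108.3467 ≈ 54.173

54.173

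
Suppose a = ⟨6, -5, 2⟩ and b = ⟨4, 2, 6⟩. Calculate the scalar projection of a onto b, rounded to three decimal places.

3.474

a · b = 6·4 + (-5)·2 + 2·6 = 24 - 10 + 12 = 26
|b| = √(16 + 4 + 36) = √56 ≈ 7.4833
comp_b a = 26 / √56 ≈ 3.474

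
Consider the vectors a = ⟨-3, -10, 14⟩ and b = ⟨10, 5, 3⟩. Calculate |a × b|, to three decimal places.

198.560

i: (-10)·3 - 14·5 = -30 - 70 = -100
j: 14·10 - (-3)·3 = 140 - (-9) = 149
k: (-3)·5 - (-10)·10 = -15 - (-100) = 85
a × b = (-100, 149, 85)
|a × b| = √((-100)² + 149² + 85²) = √39426 ≈ 198.5598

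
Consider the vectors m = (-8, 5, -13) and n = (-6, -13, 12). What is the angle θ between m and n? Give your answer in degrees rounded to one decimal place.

125.2

m · n = (-8)·(-6) + 5·(-13) + (-13)·12 = 48 - 65 - 156 = -173
|m|² = 64 + 25 + 169 = 258,  |m| = √258 ≈ 16.062378
|n|² = 36 + 169 + 144 = 349,  |n| = √349 ≈ 18.681542
cos θ = -173 / (16.062378 · 18.681542) ≈ -0.57653
θ = arccos(-0.57653) ≈ 125.2°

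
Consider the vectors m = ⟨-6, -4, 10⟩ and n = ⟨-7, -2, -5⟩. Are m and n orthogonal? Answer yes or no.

yes

m · n = (-6)·(-7) + (-4)·(-2) + 10·(-5) = 42 + 8 - 50 = 0
Zero, so the vectors are orthogonal.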